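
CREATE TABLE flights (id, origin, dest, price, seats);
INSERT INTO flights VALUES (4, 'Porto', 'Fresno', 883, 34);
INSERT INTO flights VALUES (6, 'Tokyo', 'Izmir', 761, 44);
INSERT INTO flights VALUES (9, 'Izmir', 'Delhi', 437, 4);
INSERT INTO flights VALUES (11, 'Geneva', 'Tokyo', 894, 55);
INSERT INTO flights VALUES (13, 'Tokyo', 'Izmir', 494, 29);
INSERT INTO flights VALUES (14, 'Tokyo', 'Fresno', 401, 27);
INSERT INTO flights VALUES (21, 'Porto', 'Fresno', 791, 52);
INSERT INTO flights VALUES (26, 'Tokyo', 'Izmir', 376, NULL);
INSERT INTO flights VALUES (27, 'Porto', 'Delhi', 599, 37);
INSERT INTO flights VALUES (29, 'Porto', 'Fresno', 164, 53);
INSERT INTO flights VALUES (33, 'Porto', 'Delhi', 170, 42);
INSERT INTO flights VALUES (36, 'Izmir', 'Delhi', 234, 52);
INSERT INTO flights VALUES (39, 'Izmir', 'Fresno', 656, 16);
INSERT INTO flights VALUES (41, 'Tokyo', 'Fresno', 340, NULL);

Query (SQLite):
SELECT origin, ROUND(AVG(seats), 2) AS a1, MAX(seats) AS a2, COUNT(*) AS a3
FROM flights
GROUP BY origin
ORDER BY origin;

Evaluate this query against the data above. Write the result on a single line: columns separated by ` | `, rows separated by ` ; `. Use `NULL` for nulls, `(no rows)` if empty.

Geneva | 55 | 55 | 1 ; Izmir | 24 | 52 | 3 ; Porto | 43.6 | 53 | 5 ; Tokyo | 33.33 | 44 | 5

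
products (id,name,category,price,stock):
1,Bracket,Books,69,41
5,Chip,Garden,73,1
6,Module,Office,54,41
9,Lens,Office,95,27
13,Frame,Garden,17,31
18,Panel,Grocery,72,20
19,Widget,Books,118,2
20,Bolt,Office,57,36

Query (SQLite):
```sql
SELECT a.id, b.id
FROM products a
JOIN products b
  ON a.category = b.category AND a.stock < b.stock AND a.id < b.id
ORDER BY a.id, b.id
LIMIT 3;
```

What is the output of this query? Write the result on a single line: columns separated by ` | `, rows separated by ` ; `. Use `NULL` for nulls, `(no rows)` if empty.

5 | 13 ; 9 | 20

Pairs (a,b) with same category, a.stock < b.stock, a.id < b.id.
category groups: Books:{1,19} Garden:{5,13} Grocery:{18} Office:{6,9,20}
Ordered by (a.id, b.id); first 3.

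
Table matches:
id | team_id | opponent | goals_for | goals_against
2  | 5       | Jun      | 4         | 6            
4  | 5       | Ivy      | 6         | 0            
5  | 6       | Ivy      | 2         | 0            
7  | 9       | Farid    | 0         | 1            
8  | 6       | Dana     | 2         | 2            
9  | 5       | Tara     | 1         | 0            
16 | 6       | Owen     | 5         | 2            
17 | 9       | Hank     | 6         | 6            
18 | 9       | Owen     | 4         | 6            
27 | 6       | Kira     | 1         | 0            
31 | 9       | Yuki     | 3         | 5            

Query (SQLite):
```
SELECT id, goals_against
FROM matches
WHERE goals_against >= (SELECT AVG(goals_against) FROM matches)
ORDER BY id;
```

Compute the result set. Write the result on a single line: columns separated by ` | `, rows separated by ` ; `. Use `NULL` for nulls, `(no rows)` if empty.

2 | 6 ; 17 | 6 ; 18 | 6 ; 31 | 5

Scalar subquery: AVG(goals_against) over all matches rows = 2.545455 (≈; comparison uses full precision).
Keep rows where goals_against >= that value.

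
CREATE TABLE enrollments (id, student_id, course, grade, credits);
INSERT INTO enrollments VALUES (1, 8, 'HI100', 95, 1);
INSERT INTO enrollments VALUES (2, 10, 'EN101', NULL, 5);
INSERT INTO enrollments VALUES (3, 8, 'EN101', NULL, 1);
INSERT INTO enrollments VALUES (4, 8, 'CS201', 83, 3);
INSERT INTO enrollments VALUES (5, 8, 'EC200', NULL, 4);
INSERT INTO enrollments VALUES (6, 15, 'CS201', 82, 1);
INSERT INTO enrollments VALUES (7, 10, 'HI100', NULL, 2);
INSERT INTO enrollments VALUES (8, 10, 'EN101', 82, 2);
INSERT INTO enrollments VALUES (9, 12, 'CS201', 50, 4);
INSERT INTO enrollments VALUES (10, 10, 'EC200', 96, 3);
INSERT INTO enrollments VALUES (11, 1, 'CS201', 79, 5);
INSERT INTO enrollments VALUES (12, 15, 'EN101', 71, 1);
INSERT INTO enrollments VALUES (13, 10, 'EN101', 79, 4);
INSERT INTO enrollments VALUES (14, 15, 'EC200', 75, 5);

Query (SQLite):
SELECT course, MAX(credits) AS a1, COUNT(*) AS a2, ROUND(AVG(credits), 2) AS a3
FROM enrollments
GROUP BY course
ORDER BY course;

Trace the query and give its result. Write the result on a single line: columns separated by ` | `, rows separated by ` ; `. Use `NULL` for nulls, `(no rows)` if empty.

CS201 | 5 | 4 | 3.25 ; EC200 | 5 | 3 | 4 ; EN101 | 5 | 5 | 2.6 ; HI100 | 2 | 2 | 1.5

Group enrollments by course.
Per group compute: MAX(credits), COUNT(*), ROUND(AVG(credits), 2).
  CS201: ids {4, 6, 9, 11} → MAX(credits)=5, COUNT(*)=4, ROUND(AVG(credits), 2)=3.25
  EC200: ids {5, 10, 14} → MAX(credits)=5, COUNT(*)=3, ROUND(AVG(credits), 2)=4
  EN101: ids {2, 3, 8, 12, 13} → MAX(credits)=5, COUNT(*)=5, ROUND(AVG(credits), 2)=2.6
  HI100: ids {1, 7} → MAX(credits)=2, COUNT(*)=2, ROUND(AVG(credits), 2)=1.5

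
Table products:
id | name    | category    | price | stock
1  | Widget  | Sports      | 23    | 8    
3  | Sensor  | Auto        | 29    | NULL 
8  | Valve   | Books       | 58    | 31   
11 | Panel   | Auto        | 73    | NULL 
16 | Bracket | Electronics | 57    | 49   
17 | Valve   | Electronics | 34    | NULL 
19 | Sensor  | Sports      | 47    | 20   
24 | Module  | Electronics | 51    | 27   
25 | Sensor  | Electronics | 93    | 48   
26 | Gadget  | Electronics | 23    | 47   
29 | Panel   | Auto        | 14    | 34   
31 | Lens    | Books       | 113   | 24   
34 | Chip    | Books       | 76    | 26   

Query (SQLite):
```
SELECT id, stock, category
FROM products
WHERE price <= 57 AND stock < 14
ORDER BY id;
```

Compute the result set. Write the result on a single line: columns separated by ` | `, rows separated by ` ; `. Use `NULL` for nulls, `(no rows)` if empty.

1 | 8 | Sports

price <= 57: ids {1, 3, 16, 17, 19, 24, 26, 29}
stock < 14: ids {1}
Combine with AND.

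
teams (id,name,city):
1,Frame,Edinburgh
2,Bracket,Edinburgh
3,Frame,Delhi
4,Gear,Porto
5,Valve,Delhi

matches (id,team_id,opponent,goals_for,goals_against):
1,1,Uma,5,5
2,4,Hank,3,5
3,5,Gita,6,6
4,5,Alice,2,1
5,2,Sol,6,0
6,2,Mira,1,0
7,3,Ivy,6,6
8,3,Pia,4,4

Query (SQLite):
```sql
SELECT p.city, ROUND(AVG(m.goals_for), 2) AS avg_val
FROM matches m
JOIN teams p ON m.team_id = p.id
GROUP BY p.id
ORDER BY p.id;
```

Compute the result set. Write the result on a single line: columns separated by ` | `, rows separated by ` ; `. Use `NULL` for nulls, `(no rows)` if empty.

Join each matches row to its teams via team_id.
Group joined rows by teams.id; compute ROUND(AVG(m.goals_for), 2) per group.
  1: ids {1} → ROUND(AVG(m.goals_for), 2)=5
  2: ids {5, 6} → ROUND(AVG(m.goals_for), 2)=3.5
  3: ids {7, 8} → ROUND(AVG(m.goals_for), 2)=5
  4: ids {2} → ROUND(AVG(m.goals_for), 2)=3
  5: ids {3, 4} → ROUND(AVG(m.goals_for), 2)=4

Edinburgh | 5 ; Edinburgh | 3.5 ; Delhi | 5 ; Porto | 3 ; Delhi | 4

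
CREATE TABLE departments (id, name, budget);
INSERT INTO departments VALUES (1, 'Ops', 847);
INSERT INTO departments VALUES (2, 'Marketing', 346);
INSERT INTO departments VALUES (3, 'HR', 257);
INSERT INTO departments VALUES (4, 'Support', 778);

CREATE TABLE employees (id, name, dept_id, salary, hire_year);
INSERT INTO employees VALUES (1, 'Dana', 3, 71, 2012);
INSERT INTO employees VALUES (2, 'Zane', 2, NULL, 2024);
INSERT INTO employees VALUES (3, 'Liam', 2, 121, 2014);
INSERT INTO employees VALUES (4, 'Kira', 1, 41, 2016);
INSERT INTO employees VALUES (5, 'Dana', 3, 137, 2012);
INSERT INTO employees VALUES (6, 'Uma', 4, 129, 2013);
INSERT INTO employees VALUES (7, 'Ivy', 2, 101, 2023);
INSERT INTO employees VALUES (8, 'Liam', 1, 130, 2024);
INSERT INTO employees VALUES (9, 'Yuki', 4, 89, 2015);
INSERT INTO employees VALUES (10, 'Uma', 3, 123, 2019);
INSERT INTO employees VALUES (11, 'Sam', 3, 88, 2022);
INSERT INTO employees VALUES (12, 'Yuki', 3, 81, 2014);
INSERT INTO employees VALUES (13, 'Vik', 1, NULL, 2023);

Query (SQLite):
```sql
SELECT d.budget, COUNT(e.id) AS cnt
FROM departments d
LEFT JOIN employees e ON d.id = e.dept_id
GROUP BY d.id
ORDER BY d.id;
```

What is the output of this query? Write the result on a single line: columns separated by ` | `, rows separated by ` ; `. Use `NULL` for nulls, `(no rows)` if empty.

847 | 3 ; 346 | 3 ; 257 | 5 ; 778 | 2

LEFT JOIN keeps every departments row; unmatched ones get NULL for employees columns.
Group by departments.id and compute COUNT(e.id). COUNT(col) of an all-NULL group is 0.
  1: ids {4, 8, 13} → COUNT(e.id)=3
  2: ids {2, 3, 7} → COUNT(e.id)=3
  3: ids {1, 5, 10, 11, 12} → COUNT(e.id)=5
  4: ids {6, 9} → COUNT(e.id)=2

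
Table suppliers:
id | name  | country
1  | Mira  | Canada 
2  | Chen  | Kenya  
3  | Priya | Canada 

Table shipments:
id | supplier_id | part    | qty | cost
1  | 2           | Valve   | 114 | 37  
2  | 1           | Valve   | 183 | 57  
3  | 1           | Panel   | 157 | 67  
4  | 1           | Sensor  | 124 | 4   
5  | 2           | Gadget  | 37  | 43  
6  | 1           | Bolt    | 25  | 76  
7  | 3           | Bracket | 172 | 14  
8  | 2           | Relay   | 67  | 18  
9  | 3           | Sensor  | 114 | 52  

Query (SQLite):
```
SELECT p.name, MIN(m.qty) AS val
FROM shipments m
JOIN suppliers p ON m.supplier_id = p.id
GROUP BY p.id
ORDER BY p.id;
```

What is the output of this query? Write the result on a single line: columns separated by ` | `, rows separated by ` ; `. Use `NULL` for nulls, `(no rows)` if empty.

Mira | 25 ; Chen | 37 ; Priya | 114

Join each shipments row to its suppliers via supplier_id.
Group joined rows by suppliers.id; compute MIN(m.qty) per group.
  1: ids {2, 3, 4, 6} → MIN(m.qty)=25
  2: ids {1, 5, 8} → MIN(m.qty)=37
  3: ids {7, 9} → MIN(m.qty)=114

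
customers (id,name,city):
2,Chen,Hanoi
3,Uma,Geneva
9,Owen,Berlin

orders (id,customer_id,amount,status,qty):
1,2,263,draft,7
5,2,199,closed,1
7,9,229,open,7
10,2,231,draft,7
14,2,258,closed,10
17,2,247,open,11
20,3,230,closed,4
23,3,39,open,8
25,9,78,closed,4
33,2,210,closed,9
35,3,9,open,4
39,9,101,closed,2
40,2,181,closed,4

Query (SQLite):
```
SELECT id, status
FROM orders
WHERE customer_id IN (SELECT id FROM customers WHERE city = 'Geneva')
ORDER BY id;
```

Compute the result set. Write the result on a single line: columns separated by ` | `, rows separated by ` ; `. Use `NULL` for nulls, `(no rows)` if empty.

Inner query: customers.id where city = 'Geneva'.
Outer: keep orders rows whose customer_id is in that set.
Inner query → {3}

20 | closed ; 23 | open ; 35 | open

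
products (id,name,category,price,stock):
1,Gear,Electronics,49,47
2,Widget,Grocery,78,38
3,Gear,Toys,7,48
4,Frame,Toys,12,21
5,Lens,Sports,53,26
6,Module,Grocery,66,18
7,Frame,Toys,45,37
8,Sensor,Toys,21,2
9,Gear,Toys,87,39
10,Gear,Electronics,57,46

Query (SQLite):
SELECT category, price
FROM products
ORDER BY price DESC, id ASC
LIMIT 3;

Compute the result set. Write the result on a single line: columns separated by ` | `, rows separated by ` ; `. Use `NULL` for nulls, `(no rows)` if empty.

Toys | 87 ; Grocery | 78 ; Grocery | 66

Sort by price desc, tiebreak id asc: (87, id=9), (78, id=2), (66, id=6), (57, id=10), (53, id=5), (49, id=1) …. Take first 3.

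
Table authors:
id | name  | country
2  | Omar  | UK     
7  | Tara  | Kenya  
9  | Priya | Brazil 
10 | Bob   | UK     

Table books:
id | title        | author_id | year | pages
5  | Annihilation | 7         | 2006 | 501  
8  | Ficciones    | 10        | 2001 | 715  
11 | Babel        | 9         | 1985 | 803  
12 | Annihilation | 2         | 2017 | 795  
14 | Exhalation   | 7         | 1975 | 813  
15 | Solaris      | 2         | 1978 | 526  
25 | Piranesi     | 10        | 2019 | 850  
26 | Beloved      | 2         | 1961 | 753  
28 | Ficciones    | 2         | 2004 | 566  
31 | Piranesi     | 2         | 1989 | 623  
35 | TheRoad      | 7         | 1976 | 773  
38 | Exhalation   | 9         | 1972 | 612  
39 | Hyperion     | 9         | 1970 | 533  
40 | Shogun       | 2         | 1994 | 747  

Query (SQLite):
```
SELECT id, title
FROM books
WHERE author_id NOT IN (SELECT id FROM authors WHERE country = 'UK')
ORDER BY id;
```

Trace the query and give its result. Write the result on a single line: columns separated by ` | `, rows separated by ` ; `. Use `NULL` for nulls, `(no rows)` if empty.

5 | Annihilation ; 11 | Babel ; 14 | Exhalation ; 35 | TheRoad ; 38 | Exhalation ; 39 | Hyperion

Inner query: authors.id where country = 'UK'.
Outer: keep books rows whose author_id is not in that set.
Inner query → {2, 10}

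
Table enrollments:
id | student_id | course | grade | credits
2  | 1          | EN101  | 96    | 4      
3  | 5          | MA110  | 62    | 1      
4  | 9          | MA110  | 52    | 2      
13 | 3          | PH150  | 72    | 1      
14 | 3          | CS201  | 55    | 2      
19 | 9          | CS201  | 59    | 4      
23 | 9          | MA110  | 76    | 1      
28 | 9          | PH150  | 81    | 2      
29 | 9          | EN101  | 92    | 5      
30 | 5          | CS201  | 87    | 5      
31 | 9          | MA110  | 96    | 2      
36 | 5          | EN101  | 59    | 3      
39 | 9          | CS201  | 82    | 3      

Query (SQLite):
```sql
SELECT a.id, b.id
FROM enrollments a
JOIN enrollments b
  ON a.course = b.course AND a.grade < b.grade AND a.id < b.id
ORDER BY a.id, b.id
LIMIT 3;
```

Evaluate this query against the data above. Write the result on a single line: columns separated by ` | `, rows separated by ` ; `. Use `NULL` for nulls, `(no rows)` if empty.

Pairs (a,b) with same course, a.grade < b.grade, a.id < b.id.
course groups: CS201:{14,19,30,39} EN101:{2,29,36} MA110:{3,4,23,31} PH150:{13,28}
Ordered by (a.id, b.id); first 3.

3 | 23 ; 3 | 31 ; 4 | 23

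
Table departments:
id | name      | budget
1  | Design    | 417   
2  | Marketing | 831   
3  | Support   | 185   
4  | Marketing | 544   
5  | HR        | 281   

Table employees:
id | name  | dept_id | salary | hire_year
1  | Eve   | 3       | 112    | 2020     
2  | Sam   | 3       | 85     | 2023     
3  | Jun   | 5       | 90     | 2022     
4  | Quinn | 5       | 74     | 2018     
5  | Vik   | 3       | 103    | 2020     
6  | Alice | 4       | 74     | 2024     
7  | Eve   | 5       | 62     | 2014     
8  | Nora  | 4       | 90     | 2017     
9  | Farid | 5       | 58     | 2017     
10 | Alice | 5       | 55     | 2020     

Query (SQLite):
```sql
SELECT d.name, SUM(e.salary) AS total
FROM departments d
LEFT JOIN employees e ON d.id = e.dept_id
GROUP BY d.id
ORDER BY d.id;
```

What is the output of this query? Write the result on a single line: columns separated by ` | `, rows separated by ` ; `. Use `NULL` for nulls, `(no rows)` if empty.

Design | NULL ; Marketing | NULL ; Support | 300 ; Marketing | 164 ; HR | 339

LEFT JOIN keeps every departments row; unmatched ones get NULL for employees columns.
Group by departments.id and compute SUM(e.salary). SUM over an all-NULL group is NULL.
  1: ids {—} → SUM(e.salary)=NULL
  2: ids {—} → SUM(e.salary)=NULL
  3: ids {1, 2, 5} → SUM(e.salary)=300
  4: ids {6, 8} → SUM(e.salary)=164
  5: ids {3, 4, 7, 9, 10} → SUM(e.salary)=339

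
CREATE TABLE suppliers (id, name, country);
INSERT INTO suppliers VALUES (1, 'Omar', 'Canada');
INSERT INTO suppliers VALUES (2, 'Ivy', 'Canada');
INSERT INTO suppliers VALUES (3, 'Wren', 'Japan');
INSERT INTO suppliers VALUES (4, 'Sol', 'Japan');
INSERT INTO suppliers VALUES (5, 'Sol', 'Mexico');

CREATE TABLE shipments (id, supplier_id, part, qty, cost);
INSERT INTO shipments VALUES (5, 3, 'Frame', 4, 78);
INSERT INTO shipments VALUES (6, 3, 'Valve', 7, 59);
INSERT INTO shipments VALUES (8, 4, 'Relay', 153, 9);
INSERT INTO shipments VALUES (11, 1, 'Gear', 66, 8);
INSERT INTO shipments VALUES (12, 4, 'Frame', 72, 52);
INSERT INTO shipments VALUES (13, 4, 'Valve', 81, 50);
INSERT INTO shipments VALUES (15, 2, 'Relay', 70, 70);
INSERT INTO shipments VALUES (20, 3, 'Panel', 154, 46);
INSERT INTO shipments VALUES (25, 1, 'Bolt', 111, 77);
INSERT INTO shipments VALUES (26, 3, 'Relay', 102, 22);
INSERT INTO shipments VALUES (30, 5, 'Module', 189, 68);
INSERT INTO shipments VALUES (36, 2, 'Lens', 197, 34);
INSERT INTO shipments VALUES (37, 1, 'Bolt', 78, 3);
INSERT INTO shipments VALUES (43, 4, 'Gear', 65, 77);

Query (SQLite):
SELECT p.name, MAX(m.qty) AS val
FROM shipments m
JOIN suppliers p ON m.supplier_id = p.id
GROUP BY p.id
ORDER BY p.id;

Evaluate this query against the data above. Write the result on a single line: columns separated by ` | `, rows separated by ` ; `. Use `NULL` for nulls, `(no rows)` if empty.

Omar | 111 ; Ivy | 197 ; Wren | 154 ; Sol | 153 ; Sol | 189

Join each shipments row to its suppliers via supplier_id.
Group joined rows by suppliers.id; compute MAX(m.qty) per group.
  1: ids {11, 25, 37} → MAX(m.qty)=111
  2: ids {15, 36} → MAX(m.qty)=197
  3: ids {5, 6, 20, 26} → MAX(m.qty)=154
  4: ids {8, 12, 13, 43} → MAX(m.qty)=153
  5: ids {30} → MAX(m.qty)=189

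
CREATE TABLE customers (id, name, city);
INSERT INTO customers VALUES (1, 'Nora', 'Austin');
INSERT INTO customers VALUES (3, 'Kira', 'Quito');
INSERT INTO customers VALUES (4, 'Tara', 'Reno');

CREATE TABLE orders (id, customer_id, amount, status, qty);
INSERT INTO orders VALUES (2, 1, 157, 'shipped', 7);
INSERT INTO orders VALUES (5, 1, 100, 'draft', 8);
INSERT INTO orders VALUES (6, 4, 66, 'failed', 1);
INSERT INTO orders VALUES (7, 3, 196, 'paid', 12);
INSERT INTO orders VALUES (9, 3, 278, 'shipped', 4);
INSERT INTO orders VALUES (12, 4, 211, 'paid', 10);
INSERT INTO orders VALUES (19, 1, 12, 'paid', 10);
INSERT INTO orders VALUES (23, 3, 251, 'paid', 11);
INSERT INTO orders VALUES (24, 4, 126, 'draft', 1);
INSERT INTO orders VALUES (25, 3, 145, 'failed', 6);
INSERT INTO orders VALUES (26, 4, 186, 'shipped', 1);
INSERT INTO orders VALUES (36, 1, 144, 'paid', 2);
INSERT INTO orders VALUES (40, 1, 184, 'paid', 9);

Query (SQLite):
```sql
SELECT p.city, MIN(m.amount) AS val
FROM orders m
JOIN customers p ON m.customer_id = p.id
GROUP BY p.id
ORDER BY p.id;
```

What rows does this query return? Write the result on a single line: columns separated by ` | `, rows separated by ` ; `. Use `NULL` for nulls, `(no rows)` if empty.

Join each orders row to its customers via customer_id.
Group joined rows by customers.id; compute MIN(m.amount) per group.
  1: ids {2, 5, 19, 36, 40} → MIN(m.amount)=12
  3: ids {7, 9, 23, 25} → MIN(m.amount)=145
  4: ids {6, 12, 24, 26} → MIN(m.amount)=66

Austin | 12 ; Quito | 145 ; Reno | 66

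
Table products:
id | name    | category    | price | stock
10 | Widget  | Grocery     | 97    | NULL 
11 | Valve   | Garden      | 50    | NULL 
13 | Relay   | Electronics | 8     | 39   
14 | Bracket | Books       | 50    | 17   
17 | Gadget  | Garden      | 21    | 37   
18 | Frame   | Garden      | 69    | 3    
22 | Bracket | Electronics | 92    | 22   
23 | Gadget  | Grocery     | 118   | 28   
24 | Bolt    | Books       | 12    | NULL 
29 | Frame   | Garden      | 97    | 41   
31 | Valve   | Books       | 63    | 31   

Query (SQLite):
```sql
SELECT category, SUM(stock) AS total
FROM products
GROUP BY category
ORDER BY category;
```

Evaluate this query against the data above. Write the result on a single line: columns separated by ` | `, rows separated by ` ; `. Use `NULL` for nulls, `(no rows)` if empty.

Books | 48 ; Electronics | 61 ; Garden | 81 ; Grocery | 28

Partition products by category; compute SUM(stock) within each group.
  Books: ids {14, 24, 31} → SUM(stock)=48
  Electronics: ids {13, 22} → SUM(stock)=61
  Garden: ids {11, 17, 18, 29} → SUM(stock)=81
  Grocery: ids {10, 23} → SUM(stock)=28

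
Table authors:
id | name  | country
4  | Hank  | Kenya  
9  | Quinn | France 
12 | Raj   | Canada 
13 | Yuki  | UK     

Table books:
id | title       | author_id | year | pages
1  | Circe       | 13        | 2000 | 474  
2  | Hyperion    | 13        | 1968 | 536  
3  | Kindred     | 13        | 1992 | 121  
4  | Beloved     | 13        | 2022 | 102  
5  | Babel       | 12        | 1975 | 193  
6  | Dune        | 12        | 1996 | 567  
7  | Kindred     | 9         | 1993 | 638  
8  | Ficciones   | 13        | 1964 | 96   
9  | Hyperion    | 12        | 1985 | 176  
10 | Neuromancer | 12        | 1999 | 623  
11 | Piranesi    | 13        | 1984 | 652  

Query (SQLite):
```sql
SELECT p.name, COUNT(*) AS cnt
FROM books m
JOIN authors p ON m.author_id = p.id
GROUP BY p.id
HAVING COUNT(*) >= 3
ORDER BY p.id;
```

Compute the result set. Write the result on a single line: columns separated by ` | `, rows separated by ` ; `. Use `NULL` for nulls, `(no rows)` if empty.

Raj | 4 ; Yuki | 6

Join each books row to its authors via author_id.
Group joined rows by authors.id; compute COUNT(*) per group.
HAVING: keep groups with count ≥ 3.
  9: ids {7} → COUNT(*)=1
  12: ids {5, 6, 9, 10} → COUNT(*)=4
  13: ids {1, 2, 3, 4, 8, 11} → COUNT(*)=6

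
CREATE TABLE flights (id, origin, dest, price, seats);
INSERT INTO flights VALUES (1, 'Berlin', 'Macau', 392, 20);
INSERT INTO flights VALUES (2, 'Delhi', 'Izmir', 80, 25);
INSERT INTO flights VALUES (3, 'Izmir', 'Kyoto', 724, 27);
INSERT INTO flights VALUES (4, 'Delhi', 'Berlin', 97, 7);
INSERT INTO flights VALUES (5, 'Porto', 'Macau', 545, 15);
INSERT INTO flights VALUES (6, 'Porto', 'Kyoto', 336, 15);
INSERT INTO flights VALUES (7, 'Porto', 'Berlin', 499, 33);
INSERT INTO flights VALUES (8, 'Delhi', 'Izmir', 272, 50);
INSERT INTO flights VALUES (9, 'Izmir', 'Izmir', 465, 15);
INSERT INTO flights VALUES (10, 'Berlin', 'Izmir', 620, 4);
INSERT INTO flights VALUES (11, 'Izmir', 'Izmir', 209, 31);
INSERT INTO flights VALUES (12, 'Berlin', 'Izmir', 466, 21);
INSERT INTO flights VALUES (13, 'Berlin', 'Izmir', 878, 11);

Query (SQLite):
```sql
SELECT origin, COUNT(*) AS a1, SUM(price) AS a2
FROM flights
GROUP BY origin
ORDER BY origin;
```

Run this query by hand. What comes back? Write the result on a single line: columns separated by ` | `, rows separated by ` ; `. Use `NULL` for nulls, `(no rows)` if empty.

Berlin | 4 | 2356 ; Delhi | 3 | 449 ; Izmir | 3 | 1398 ; Porto | 3 | 1380

Group flights by origin.
Per group compute: COUNT(*), SUM(price).
  Berlin: ids {1, 10, 12, 13} → COUNT(*)=4, SUM(price)=2356
  Delhi: ids {2, 4, 8} → COUNT(*)=3, SUM(price)=449
  Izmir: ids {3, 9, 11} → COUNT(*)=3, SUM(price)=1398
  Porto: ids {5, 6, 7} → COUNT(*)=3, SUM(price)=1380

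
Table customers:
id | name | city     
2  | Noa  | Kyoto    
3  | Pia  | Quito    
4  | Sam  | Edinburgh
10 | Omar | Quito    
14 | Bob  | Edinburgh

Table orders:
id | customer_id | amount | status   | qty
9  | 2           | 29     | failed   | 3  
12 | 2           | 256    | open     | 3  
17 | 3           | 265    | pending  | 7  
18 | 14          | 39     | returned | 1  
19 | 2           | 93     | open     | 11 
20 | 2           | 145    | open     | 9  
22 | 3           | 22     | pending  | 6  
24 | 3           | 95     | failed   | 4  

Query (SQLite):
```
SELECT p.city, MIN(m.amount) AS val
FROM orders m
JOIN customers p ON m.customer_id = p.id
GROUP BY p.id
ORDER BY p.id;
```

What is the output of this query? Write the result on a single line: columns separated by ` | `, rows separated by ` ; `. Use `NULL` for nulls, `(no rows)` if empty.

Kyoto | 29 ; Quito | 22 ; Edinburgh | 39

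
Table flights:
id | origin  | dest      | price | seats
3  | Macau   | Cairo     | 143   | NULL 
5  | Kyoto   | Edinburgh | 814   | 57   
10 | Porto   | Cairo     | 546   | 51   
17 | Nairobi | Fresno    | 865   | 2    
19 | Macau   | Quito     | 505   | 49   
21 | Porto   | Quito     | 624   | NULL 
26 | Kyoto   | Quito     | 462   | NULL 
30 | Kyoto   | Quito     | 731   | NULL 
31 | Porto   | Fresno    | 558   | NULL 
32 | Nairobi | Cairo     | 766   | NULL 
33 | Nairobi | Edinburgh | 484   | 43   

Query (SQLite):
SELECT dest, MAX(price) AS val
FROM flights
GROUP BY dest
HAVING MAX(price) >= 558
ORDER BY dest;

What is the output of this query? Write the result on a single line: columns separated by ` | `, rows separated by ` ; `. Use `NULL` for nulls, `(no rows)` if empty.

Cairo | 766 ; Edinburgh | 814 ; Fresno | 865 ; Quito | 731

Partition flights by dest; compute MAX(price) within each group.
HAVING: keep groups where MAX(price) >= 558.
  Cairo: ids {3, 10, 32} → MAX(price)=766
  Edinburgh: ids {5, 33} → MAX(price)=814
  Fresno: ids {17, 31} → MAX(price)=865
  Quito: ids {19, 21, 26, 30} → MAX(price)=731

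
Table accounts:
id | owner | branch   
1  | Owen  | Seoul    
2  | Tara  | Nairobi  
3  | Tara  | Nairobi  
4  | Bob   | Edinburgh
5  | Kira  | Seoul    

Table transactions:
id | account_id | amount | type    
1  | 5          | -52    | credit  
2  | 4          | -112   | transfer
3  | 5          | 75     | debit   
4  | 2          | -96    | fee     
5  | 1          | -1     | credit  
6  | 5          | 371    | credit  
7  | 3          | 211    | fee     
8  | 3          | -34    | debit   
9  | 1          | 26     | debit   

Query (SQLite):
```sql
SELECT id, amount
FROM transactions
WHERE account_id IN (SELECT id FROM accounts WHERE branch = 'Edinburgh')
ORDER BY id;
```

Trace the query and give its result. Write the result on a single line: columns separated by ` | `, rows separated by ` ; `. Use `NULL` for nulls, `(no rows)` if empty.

Inner query: accounts.id where branch = 'Edinburgh'.
Outer: keep transactions rows whose account_id is in that set.
Inner query → {4}

2 | -112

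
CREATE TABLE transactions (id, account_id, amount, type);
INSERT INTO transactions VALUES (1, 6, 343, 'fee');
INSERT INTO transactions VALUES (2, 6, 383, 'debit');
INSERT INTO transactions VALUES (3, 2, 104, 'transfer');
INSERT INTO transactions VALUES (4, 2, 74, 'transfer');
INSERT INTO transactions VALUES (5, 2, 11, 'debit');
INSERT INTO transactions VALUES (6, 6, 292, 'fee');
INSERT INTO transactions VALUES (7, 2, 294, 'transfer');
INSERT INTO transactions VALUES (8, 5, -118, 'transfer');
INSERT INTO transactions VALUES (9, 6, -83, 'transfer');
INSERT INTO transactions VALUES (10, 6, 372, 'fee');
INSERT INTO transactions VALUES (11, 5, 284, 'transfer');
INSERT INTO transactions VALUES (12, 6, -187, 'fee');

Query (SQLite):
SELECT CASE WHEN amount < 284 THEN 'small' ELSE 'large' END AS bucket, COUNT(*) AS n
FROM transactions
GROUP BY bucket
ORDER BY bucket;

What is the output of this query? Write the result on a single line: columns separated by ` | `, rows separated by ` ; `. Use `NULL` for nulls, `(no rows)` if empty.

large | 6 ; small | 6

Bucket rows by amount < 284 → 'small' else 'large'; count each bucket.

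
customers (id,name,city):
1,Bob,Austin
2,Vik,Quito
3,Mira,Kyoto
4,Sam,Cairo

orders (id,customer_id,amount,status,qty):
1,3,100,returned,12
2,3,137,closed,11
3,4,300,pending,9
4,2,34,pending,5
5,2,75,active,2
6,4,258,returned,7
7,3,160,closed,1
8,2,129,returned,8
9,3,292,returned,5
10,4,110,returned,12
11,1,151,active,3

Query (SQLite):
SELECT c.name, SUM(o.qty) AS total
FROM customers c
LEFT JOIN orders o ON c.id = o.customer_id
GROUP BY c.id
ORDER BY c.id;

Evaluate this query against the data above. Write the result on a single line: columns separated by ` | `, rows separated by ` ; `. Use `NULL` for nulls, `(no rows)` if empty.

Bob | 3 ; Vik | 15 ; Mira | 29 ; Sam | 28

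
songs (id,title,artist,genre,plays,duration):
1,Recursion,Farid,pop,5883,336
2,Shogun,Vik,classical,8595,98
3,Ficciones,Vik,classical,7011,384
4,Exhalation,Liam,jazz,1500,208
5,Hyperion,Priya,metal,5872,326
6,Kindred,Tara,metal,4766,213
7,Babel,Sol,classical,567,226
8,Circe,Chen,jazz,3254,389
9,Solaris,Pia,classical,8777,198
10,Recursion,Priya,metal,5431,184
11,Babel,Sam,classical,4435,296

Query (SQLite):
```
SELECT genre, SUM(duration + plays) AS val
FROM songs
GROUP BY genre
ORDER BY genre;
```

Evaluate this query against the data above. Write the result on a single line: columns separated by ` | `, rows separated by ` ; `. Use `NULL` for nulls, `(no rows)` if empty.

classical | 30587 ; jazz | 5351 ; metal | 16792 ; pop | 6219

For each row compute duration + plays.
Group by genre; take SUM of the expression per group.
  classical: ids {2, 3, 7, 9, 11} → SUM(duration + plays)=30587
  jazz: ids {4, 8} → SUM(duration + plays)=5351
  metal: ids {5, 6, 10} → SUM(duration + plays)=16792
  pop: ids {1} → SUM(duration + plays)=6219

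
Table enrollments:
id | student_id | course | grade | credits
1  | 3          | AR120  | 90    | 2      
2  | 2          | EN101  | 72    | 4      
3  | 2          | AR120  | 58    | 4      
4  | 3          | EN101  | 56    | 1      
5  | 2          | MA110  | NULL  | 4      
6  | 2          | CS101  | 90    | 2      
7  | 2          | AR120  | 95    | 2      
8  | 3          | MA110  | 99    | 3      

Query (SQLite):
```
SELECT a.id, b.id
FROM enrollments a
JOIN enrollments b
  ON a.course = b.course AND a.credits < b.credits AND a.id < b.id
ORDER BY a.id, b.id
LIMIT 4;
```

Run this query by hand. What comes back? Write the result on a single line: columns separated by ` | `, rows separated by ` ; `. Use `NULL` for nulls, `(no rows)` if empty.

Pairs (a,b) with same course, a.credits < b.credits, a.id < b.id.
course groups: AR120:{1,3,7} CS101:{6} EN101:{2,4} MA110:{5,8}
Ordered by (a.id, b.id); first 4.

1 | 3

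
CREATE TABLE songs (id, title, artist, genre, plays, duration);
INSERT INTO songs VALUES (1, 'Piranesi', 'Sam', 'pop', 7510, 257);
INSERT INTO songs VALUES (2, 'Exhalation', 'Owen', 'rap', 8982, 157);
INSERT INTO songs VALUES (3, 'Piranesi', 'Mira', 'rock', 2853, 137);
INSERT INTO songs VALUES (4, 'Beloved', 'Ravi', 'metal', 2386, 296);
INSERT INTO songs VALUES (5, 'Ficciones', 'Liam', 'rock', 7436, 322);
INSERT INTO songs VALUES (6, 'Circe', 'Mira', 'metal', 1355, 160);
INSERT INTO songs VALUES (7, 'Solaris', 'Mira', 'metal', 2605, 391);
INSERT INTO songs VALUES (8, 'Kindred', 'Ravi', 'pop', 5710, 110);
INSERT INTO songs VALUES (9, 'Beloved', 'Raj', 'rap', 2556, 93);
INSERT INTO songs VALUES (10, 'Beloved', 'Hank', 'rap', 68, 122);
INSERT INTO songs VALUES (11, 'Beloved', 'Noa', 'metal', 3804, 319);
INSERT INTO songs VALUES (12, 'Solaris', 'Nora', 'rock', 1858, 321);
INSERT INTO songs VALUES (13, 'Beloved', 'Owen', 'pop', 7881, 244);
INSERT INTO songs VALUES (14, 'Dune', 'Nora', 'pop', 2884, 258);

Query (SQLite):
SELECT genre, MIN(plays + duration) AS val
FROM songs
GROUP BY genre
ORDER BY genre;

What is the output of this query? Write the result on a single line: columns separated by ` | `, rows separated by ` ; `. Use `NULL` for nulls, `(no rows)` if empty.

For each row compute plays + duration.
Group by genre; take MIN of the expression per group.
  metal: ids {4, 6, 7, 11} → MIN(plays + duration)=1515
  pop: ids {1, 8, 13, 14} → MIN(plays + duration)=3142
  rap: ids {2, 9, 10} → MIN(plays + duration)=190
  rock: ids {3, 5, 12} → MIN(plays + duration)=2179

metal | 1515 ; pop | 3142 ; rap | 190 ; rock | 2179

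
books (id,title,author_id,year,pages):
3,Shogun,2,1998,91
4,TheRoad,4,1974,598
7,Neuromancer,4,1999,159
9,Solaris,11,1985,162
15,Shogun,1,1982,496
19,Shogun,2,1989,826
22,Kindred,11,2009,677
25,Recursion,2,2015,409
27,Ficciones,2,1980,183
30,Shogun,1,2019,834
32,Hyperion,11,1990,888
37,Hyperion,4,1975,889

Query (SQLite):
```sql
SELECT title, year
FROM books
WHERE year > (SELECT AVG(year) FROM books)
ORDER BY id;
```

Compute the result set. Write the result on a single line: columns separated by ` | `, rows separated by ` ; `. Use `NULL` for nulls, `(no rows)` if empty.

Shogun | 1998 ; Neuromancer | 1999 ; Kindred | 2009 ; Recursion | 2015 ; Shogun | 2019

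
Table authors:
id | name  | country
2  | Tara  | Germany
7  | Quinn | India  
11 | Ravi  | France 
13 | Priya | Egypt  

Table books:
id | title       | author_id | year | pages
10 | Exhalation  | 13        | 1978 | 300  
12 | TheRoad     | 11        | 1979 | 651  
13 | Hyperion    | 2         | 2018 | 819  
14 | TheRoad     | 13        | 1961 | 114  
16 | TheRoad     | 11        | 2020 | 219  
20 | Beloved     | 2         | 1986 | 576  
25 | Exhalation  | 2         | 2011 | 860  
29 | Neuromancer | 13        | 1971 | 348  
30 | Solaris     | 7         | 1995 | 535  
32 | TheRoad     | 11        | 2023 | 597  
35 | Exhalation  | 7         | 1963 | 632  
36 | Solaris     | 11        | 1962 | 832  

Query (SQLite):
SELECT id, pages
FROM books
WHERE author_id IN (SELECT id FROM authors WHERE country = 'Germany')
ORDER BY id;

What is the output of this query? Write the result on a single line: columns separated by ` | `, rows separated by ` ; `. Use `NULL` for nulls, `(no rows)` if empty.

Inner query: authors.id where country = 'Germany'.
Outer: keep books rows whose author_id is in that set.
Inner query → {2}

13 | 819 ; 20 | 576 ; 25 | 860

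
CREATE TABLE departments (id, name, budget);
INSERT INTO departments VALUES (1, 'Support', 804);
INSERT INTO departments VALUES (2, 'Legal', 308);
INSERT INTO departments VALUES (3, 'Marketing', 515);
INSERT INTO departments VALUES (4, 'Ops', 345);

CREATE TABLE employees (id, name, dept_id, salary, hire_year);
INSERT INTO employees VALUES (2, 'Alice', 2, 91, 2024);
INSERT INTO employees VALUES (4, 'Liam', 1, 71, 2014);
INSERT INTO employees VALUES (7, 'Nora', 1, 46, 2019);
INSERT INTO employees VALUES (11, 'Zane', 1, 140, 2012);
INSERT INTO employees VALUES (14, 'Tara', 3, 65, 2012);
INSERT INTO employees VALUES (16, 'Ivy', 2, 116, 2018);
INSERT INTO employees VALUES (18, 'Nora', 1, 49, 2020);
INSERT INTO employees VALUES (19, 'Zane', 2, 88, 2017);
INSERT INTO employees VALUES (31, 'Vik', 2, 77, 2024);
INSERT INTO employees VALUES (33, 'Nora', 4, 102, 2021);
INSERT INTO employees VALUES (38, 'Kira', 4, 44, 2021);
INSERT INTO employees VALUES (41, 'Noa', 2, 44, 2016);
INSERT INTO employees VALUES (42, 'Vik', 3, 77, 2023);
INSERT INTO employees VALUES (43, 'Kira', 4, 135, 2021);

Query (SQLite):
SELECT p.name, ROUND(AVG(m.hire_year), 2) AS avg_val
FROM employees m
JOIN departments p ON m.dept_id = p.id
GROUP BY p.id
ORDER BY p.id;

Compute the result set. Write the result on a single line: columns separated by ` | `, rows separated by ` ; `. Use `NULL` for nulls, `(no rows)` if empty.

Join each employees row to its departments via dept_id.
Group joined rows by departments.id; compute ROUND(AVG(m.hire_year), 2) per group.
  1: ids {4, 7, 11, 18} → ROUND(AVG(m.hire_year), 2)=2016.25
  2: ids {2, 16, 19, 31, 41} → ROUND(AVG(m.hire_year), 2)=2019.8
  3: ids {14, 42} → ROUND(AVG(m.hire_year), 2)=2017.5
  4: ids {33, 38, 43} → ROUND(AVG(m.hire_year), 2)=2021

Support | 2016.25 ; Legal | 2019.8 ; Marketing | 2017.5 ; Ops | 2021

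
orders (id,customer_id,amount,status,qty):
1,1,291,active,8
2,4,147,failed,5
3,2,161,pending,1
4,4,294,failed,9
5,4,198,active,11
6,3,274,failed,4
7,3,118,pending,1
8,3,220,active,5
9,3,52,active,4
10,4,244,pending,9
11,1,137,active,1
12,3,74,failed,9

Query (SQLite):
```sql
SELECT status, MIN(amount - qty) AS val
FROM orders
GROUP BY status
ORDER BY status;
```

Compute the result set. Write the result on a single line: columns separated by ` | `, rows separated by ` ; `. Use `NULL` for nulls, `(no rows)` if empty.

active | 48 ; failed | 65 ; pending | 117

For each row compute amount - qty.
Group by status; take MIN of the expression per group.
  active: ids {1, 5, 8, 9, 11} → MIN(amount - qty)=48
  failed: ids {2, 4, 6, 12} → MIN(amount - qty)=65
  pending: ids {3, 7, 10} → MIN(amount - qty)=117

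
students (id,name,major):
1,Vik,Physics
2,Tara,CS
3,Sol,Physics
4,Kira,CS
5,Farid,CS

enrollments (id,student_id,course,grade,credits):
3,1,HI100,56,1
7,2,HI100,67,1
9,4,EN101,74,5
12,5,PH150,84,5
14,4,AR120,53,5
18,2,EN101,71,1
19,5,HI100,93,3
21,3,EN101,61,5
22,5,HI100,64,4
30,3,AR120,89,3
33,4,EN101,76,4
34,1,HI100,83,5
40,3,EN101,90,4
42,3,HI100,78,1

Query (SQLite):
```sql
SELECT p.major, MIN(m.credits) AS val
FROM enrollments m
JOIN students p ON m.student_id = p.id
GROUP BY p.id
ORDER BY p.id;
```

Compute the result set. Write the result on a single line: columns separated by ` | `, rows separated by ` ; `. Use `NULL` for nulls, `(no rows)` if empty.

Physics | 1 ; CS | 1 ; Physics | 1 ; CS | 4 ; CS | 3

Join each enrollments row to its students via student_id.
Group joined rows by students.id; compute MIN(m.credits) per group.
  1: ids {3, 34} → MIN(m.credits)=1
  2: ids {7, 18} → MIN(m.credits)=1
  3: ids {21, 30, 40, 42} → MIN(m.credits)=1
  4: ids {9, 14, 33} → MIN(m.credits)=4
  5: ids {12, 19, 22} → MIN(m.credits)=3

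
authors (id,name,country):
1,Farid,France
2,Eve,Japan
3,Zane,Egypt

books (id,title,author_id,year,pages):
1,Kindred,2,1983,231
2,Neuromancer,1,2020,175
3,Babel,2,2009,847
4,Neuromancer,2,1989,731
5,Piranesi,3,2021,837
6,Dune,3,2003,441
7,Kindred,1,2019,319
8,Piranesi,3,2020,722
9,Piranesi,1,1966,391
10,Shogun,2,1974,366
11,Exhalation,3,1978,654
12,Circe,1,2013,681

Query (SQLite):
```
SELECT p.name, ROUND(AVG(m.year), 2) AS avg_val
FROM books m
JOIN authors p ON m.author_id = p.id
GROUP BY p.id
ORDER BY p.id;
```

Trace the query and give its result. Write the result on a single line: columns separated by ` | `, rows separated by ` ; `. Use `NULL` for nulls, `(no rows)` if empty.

Join each books row to its authors via author_id.
Group joined rows by authors.id; compute ROUND(AVG(m.year), 2) per group.
  1: ids {2, 7, 9, 12} → ROUND(AVG(m.year), 2)=2004.5
  2: ids {1, 3, 4, 10} → ROUND(AVG(m.year), 2)=1988.75
  3: ids {5, 6, 8, 11} → ROUND(AVG(m.year), 2)=2005.5

Farid | 2004.5 ; Eve | 1988.75 ; Zane | 2005.5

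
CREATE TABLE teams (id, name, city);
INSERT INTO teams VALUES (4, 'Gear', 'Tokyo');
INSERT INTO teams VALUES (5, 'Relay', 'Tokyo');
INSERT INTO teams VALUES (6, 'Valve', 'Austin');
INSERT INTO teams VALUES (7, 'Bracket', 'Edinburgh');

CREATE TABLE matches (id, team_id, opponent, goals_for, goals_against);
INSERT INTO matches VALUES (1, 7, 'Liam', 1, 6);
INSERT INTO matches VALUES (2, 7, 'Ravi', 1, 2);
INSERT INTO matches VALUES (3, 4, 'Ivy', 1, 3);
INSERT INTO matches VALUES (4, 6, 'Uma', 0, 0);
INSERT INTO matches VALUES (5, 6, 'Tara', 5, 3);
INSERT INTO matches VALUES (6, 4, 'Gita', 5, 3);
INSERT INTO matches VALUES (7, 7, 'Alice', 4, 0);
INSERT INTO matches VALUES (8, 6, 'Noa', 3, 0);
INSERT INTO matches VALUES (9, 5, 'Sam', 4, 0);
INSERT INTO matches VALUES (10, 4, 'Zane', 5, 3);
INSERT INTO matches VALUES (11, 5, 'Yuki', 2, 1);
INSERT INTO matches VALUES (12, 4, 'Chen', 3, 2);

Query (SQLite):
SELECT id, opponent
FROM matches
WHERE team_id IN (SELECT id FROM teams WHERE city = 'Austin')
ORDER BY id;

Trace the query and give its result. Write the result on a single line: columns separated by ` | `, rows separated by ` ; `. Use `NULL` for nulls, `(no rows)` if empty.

4 | Uma ; 5 | Tara ; 8 | Noa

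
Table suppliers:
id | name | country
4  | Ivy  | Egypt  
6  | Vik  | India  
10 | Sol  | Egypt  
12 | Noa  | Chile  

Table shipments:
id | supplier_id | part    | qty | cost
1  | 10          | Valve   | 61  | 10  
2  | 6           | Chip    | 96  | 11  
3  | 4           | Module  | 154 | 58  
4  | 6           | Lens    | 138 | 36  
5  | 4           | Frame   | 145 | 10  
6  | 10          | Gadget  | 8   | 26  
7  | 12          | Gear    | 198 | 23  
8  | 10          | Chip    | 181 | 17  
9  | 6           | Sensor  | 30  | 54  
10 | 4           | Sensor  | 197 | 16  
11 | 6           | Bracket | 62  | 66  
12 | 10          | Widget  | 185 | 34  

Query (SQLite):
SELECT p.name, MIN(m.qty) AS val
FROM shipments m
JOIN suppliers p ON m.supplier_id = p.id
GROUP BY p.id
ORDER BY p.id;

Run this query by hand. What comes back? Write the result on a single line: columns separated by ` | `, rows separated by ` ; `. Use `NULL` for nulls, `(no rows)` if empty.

Ivy | 145 ; Vik | 30 ; Sol | 8 ; Noa | 198

Join each shipments row to its suppliers via supplier_id.
Group joined rows by suppliers.id; compute MIN(m.qty) per group.
  4: ids {3, 5, 10} → MIN(m.qty)=145
  6: ids {2, 4, 9, 11} → MIN(m.qty)=30
  10: ids {1, 6, 8, 12} → MIN(m.qty)=8
  12: ids {7} → MIN(m.qty)=198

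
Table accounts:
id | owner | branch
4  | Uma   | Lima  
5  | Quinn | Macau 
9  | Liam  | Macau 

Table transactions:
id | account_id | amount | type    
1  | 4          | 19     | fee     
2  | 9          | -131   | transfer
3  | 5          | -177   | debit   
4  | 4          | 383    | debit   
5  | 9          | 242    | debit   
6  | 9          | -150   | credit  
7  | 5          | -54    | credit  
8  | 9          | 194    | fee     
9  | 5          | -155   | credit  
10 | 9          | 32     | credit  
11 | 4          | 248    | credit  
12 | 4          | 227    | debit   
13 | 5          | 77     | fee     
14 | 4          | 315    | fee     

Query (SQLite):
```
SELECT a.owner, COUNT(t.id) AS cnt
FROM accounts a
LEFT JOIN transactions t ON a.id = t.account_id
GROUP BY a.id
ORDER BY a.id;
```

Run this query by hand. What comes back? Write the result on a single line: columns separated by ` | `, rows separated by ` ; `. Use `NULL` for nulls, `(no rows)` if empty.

LEFT JOIN keeps every accounts row; unmatched ones get NULL for transactions columns.
Group by accounts.id and compute COUNT(t.id). COUNT(col) of an all-NULL group is 0.
  4: ids {1, 4, 11, 12, 14} → COUNT(t.id)=5
  5: ids {3, 7, 9, 13} → COUNT(t.id)=4
  9: ids {2, 5, 6, 8, 10} → COUNT(t.id)=5

Uma | 5 ; Quinn | 4 ; Liam | 5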